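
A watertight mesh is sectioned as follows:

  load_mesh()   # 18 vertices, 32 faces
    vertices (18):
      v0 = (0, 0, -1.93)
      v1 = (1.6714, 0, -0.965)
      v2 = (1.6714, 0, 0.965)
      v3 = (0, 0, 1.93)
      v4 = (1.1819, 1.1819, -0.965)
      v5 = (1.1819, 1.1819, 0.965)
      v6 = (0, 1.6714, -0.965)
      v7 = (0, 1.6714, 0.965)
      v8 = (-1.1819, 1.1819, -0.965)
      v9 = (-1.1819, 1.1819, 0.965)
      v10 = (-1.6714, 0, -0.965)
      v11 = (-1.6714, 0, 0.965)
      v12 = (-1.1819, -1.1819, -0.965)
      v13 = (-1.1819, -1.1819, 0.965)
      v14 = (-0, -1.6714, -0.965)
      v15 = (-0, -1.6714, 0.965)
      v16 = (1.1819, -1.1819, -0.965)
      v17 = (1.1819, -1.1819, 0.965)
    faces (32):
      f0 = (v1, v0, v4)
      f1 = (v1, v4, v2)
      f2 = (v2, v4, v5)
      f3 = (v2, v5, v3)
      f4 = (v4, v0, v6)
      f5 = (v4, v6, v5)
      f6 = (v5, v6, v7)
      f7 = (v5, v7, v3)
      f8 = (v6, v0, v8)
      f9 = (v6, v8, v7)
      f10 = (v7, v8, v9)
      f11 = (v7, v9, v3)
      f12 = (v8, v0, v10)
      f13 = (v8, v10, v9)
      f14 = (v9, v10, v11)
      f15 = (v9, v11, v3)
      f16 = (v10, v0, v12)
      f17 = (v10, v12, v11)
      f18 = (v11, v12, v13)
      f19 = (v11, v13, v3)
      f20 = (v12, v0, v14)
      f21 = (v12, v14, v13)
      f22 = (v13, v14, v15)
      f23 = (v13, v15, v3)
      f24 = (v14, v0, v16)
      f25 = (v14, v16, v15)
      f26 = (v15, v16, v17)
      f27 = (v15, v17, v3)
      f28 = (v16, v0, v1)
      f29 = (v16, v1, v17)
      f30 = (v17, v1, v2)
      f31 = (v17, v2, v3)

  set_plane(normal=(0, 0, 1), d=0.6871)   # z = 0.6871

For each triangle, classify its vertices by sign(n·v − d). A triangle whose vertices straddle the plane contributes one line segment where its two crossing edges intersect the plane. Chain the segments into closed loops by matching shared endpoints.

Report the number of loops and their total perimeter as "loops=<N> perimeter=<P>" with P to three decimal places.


loops=1 perimeter=10.234

Straddling triangles (16 of 32):
  (v1,v4,v2) [--+] → (1.60092, 0.170181, 0.6871)–(1.6714, 0, 0.6871)  len=0.1842
  (v2,v4,v5) [+-+] → (1.60092, 0.170181, 0.6871)–(1.1819, 1.1819, 0.6871)  len=1.0951
  (v4,v6,v5) [--+] → (1.01172, 1.25238, 0.6871)–(1.1819, 1.1819, 0.6871)  len=0.1842
  (v5,v6,v7) [+-+] → (1.01172, 1.25238, 0.6871)–(0, 1.6714, 0.6871)  len=1.0951
  (v6,v8,v7) [--+] → (-0.170181, 1.60092, 0.6871)–(0, 1.6714, 0.6871)  len=0.1842
  (v7,v8,v9) [+-+] → (-0.170181, 1.60092, 0.6871)–(-1.1819, 1.1819, 0.6871)  len=1.0951
  (v8,v10,v9) [--+] → (-1.25238, 1.01172, 0.6871)–(-1.1819, 1.1819, 0.6871)  len=0.1842
  (v9,v10,v11) [+-+] → (-1.25238, 1.01172, 0.6871)–(-1.6714, 0, 0.6871)  len=1.0951
  (v10,v12,v11) [--+] → (-1.60092, -0.170181, 0.6871)–(-1.6714, 0, 0.6871)  len=0.1842
  (v11,v12,v13) [+-+] → (-1.60092, -0.170181, 0.6871)–(-1.1819, -1.1819, 0.6871)  len=1.0951
  (v12,v14,v13) [--+] → (-1.01172, -1.25238, 0.6871)–(-1.1819, -1.1819, 0.6871)  len=0.1842
  (v13,v14,v15) [+-+] → (-1.01172, -1.25238, 0.6871)–(0, -1.6714, 0.6871)  len=1.0951
  (v14,v16,v15) [--+] → (0.170181, -1.60092, 0.6871)–(0, -1.6714, 0.6871)  len=0.1842
  (v15,v16,v17) [+-+] → (0.170181, -1.60092, 0.6871)–(1.1819, -1.1819, 0.6871)  len=1.0951
  (v16,v1,v17) [--+] → (1.25238, -1.01172, 0.6871)–(1.1819, -1.1819, 0.6871)  len=0.1842
  (v17,v1,v2) [+-+] → (1.25238, -1.01172, 0.6871)–(1.6714, 0, 0.6871)  len=1.0951

Chained into 1 loop(s):
  loop 1: 16 segments, perimeter = 10.2341
Total perimeter = 10.234


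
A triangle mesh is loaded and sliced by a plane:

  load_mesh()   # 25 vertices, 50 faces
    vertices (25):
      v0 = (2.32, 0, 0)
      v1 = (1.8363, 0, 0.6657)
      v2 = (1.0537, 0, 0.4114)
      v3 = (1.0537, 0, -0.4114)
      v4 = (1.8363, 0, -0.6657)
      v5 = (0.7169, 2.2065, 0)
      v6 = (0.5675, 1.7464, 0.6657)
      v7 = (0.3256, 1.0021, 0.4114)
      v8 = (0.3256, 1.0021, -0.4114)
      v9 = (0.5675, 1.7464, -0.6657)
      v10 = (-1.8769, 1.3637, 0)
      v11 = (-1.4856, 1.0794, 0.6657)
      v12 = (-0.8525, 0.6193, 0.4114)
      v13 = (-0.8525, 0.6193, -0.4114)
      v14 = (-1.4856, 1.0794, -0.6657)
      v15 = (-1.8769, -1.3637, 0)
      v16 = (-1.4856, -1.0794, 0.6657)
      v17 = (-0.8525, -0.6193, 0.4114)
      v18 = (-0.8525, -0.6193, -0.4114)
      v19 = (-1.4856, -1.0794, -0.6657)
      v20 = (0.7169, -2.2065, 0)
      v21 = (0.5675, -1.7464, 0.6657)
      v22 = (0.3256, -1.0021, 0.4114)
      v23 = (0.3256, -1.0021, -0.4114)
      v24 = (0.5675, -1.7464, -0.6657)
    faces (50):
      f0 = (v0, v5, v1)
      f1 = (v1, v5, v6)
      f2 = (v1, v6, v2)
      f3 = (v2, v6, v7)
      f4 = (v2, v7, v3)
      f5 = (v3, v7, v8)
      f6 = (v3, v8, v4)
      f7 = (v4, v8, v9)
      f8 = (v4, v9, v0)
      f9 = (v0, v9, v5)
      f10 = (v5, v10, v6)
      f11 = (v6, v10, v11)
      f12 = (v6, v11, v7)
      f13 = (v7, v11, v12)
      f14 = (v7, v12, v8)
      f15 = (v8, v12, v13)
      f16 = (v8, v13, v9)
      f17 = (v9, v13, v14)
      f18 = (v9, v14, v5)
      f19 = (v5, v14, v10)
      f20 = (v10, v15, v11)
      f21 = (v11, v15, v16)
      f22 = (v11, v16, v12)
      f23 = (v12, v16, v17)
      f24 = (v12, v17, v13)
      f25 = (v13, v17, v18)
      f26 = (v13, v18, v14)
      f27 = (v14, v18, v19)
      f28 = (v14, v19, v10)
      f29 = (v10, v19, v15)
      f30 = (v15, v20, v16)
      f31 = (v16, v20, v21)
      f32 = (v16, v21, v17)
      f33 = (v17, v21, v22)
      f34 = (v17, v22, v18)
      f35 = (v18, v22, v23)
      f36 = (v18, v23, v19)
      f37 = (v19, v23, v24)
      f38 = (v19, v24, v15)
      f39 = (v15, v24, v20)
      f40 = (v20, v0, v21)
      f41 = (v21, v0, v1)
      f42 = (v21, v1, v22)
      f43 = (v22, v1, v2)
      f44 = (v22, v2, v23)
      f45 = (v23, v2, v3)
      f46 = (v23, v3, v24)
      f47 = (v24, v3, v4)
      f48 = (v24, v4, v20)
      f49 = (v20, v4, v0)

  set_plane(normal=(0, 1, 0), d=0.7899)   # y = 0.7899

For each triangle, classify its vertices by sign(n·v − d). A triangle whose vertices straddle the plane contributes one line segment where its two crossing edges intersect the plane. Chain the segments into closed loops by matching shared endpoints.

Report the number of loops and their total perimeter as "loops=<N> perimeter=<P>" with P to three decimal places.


Straddling triangles (22 of 50):
  (v0,v5,v1) [-+-] → (1.74611, 0.7899, 0)–(1.43557, 0.7899, 0.427388)  len=0.5283
  (v1,v5,v6) [-++] → (1.43557, 0.7899, 0.427388)–(1.26242, 0.7899, 0.6657)  len=0.2946
  (v1,v6,v2) [-+-] → (1.26242, 0.7899, 0.6657)–(0.833791, 0.7899, 0.52642)  len=0.4507
  (v2,v6,v7) [-++] → (0.833791, 0.7899, 0.52642)–(0.479779, 0.7899, 0.4114)  len=0.3722
  (v2,v7,v3) [-+-] → (0.479779, 0.7899, 0.4114)–(0.479779, 0.7899, 0.237168)  len=0.1742
  (v3,v7,v8) [-++] → (0.479779, 0.7899, 0.237168)–(0.479779, 0.7899, -0.4114)  len=0.6486
  (v3,v8,v4) [-+-] → (0.479779, 0.7899, -0.4114)–(0.645499, 0.7899, -0.465249)  len=0.1742
  (v4,v8,v9) [-++] → (0.645499, 0.7899, -0.465249)–(1.26242, 0.7899, -0.6657)  len=0.6487
  (v4,v9,v0) [-+-] → (1.26242, 0.7899, -0.6657)–(1.52734, 0.7899, -0.301097)  len=0.4507
  (v0,v9,v5) [-++] → (1.52734, 0.7899, -0.301097)–(1.74611, 0.7899, 0)  len=0.3722
  (v7,v11,v12) [++-] → (-1.08725, 0.7899, 0.505692)–(-0.327464, 0.7899, 0.4114)  len=0.7656
  (v7,v12,v8) [+-+] → (-0.327464, 0.7899, 0.4114)–(-0.327464, 0.7899, 0.044708)  len=0.3667
  (v8,v12,v13) [+--] → (-0.327464, 0.7899, 0.044708)–(-0.327464, 0.7899, -0.4114)  len=0.4561
  (v8,v13,v9) [+-+] → (-0.327464, 0.7899, -0.4114)–(-0.637566, 0.7899, -0.449891)  len=0.3125
  (v9,v13,v14) [+-+] → (-0.637566, 0.7899, -0.449891)–(-1.08725, 0.7899, -0.505692)  len=0.4531
  (v10,v15,v11) [+-+] → (-1.8769, 0.7899, 0)–(-1.53197, 0.7899, 0.586817)  len=0.6807
  (v11,v15,v16) [+--] → (-1.53197, 0.7899, 0.586817)–(-1.4856, 0.7899, 0.6657)  len=0.0915
  (v11,v16,v12) [+--] → (-1.4856, 0.7899, 0.6657)–(-1.08725, 0.7899, 0.505692)  len=0.4293
  (v13,v18,v14) [--+] → (-1.3777, 0.7899, -0.622361)–(-1.08725, 0.7899, -0.505692)  len=0.3130
  (v14,v18,v19) [+--] → (-1.3777, 0.7899, -0.622361)–(-1.4856, 0.7899, -0.6657)  len=0.1163
  (v14,v19,v10) [+-+] → (-1.4856, 0.7899, -0.6657)–(-1.785, 0.7899, -0.15635)  len=0.5908
  (v10,v19,v15) [+--] → (-1.785, 0.7899, -0.15635)–(-1.8769, 0.7899, 0)  len=0.1814

Chained into 2 loop(s):
  loop 1: 10 segments, perimeter = 4.1144
  loop 2: 12 segments, perimeter = 4.7570
Total perimeter = 8.871

loops=2 perimeter=8.871


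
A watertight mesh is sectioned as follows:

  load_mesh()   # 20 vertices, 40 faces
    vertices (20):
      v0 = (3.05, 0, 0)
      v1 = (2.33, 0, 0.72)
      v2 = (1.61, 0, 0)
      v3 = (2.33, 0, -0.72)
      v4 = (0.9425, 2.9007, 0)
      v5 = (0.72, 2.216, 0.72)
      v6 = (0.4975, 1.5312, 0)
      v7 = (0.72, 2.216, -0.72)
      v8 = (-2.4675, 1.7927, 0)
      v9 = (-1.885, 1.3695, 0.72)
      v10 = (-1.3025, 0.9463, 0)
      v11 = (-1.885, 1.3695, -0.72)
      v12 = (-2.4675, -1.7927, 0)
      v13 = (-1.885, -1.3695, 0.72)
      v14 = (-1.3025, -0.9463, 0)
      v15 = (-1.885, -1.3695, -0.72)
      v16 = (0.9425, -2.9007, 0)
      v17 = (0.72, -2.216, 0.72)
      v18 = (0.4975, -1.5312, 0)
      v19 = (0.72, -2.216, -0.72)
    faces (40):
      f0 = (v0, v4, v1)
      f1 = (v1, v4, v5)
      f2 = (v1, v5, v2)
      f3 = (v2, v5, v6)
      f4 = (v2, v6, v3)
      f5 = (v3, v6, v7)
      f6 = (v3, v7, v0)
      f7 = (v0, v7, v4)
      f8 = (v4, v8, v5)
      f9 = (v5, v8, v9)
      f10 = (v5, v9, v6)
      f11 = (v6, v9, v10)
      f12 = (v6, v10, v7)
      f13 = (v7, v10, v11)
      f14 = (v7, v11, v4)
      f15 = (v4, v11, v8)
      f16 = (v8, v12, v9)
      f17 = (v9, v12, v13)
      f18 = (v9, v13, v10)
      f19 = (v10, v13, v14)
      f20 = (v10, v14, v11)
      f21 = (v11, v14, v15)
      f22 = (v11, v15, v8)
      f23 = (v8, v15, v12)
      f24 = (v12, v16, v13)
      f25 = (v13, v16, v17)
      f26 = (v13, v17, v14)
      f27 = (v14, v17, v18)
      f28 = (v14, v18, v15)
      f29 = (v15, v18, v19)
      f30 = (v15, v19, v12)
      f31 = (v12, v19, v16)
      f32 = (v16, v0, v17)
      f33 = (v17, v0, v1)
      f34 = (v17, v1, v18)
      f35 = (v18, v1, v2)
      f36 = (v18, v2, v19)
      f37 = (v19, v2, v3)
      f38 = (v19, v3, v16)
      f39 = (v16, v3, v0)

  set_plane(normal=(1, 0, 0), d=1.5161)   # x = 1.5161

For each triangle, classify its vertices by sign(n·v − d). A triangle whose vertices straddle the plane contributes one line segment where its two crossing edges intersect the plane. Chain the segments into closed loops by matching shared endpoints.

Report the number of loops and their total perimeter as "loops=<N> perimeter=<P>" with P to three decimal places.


loops=2 perimeter=9.799

Straddling triangles (16 of 40):
  (v0,v4,v1) [+-+] → (1.5161, 2.11121, 0)–(1.5161, 1.70153, 0.297652)  len=0.5064
  (v1,v4,v5) [+--] → (1.5161, 1.70153, 0.297652)–(1.5161, 1.12025, 0.72)  len=0.7185
  (v1,v5,v2) [+-+] → (1.5161, 1.12025, 0.72)–(1.5161, 0.2338, 0.075964)  len=1.0957
  (v2,v5,v6) [+--] → (1.5161, 0.2338, 0.075964)–(1.5161, 0.12924, 0)  len=0.1292
  (v2,v6,v3) [+-+] → (1.5161, 0.12924, 0)–(1.5161, 0.680078, -0.400214)  len=0.6809
  (v3,v6,v7) [+--] → (1.5161, 0.680078, -0.400214)–(1.5161, 1.12025, -0.72)  len=0.5441
  (v3,v7,v0) [+-+] → (1.5161, 1.12025, -0.72)–(1.5161, 1.45885, -0.473995)  len=0.4185
  (v0,v7,v4) [+--] → (1.5161, 1.45885, -0.473995)–(1.5161, 2.11121, 0)  len=0.8064
  (v16,v0,v17) [-+-] → (1.5161, -2.11121, 0)–(1.5161, -1.45885, 0.473995)  len=0.8064
  (v17,v0,v1) [-++] → (1.5161, -1.45885, 0.473995)–(1.5161, -1.12025, 0.72)  len=0.4185
  (v17,v1,v18) [-+-] → (1.5161, -1.12025, 0.72)–(1.5161, -0.680078, 0.400214)  len=0.5441
  (v18,v1,v2) [-++] → (1.5161, -0.680078, 0.400214)–(1.5161, -0.12924, 0)  len=0.6809
  (v18,v2,v19) [-+-] → (1.5161, -0.12924, 0)–(1.5161, -0.2338, -0.075964)  len=0.1292
  (v19,v2,v3) [-++] → (1.5161, -0.2338, -0.075964)–(1.5161, -1.12025, -0.72)  len=1.0957
  (v19,v3,v16) [-+-] → (1.5161, -1.12025, -0.72)–(1.5161, -1.70153, -0.297652)  len=0.7185
  (v16,v3,v0) [-++] → (1.5161, -1.70153, -0.297652)–(1.5161, -2.11121, 0)  len=0.5064

Chained into 2 loop(s):
  loop 1: 8 segments, perimeter = 4.8997
  loop 2: 8 segments, perimeter = 4.8997
Total perimeter = 9.799


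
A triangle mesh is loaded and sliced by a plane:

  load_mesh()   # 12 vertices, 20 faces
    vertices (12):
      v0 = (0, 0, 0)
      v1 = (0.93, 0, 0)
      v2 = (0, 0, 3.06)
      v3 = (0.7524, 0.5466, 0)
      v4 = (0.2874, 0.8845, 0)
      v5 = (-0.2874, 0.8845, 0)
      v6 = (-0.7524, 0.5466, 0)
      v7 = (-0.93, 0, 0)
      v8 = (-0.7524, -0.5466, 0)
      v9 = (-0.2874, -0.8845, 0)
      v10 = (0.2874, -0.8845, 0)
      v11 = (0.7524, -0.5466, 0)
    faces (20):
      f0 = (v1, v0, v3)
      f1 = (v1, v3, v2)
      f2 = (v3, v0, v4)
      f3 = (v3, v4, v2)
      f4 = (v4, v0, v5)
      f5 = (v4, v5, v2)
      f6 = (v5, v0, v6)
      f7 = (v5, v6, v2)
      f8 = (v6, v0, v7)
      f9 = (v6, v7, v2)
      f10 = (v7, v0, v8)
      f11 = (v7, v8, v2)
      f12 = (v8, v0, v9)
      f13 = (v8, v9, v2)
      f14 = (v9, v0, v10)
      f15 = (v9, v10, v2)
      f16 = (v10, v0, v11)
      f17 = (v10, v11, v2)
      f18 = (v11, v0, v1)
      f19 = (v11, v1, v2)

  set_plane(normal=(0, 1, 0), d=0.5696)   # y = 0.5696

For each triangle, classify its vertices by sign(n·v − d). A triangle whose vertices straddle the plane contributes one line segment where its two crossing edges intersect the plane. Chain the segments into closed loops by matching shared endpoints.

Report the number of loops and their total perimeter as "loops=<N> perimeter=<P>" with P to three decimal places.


loops=1 perimeter=4.240

Straddling triangles (6 of 20):
  (v3,v0,v4) [--+] → (0.18508, 0.5696, 0)–(0.720749, 0.5696, 0)  len=0.5357
  (v3,v4,v2) [-+-] → (0.720749, 0.5696, 0)–(0.18508, 0.5696, 1.08942)  len=1.2140
  (v4,v0,v5) [+-+] → (0.18508, 0.5696, 0)–(-0.18508, 0.5696, 0)  len=0.3702
  (v4,v5,v2) [++-] → (-0.18508, 0.5696, 1.08942)–(0.18508, 0.5696, 1.08942)  len=0.3702
  (v5,v0,v6) [+--] → (-0.18508, 0.5696, 0)–(-0.720749, 0.5696, 0)  len=0.5357
  (v5,v6,v2) [+--] → (-0.720749, 0.5696, 0)–(-0.18508, 0.5696, 1.08942)  len=1.2140

Chained into 1 loop(s):
  loop 1: 6 segments, perimeter = 4.2396
Total perimeter = 4.240


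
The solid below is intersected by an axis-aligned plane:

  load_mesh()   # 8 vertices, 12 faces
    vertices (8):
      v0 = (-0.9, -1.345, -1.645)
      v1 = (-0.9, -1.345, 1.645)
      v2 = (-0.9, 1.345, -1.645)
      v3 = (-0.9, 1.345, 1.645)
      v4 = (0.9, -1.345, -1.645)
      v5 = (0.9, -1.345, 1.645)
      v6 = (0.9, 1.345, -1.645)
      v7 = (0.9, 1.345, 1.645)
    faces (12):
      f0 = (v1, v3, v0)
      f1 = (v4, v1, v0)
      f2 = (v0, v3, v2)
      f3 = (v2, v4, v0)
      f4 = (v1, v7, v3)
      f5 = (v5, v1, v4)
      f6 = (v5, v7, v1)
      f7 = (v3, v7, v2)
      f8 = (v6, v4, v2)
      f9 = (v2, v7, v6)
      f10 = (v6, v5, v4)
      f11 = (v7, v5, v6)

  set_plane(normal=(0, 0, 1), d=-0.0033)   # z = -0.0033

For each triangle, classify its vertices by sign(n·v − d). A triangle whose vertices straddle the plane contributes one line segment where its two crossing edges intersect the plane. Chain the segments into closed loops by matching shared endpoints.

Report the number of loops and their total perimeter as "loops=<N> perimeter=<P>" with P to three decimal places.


Straddling triangles (8 of 12):
  (v1,v3,v0) [++-] → (-0.9, -0.00269818, -0.0033)–(-0.9, -1.345, -0.0033)  len=1.3423
  (v4,v1,v0) [-+-] → (0.00180547, -1.345, -0.0033)–(-0.9, -1.345, -0.0033)  len=0.9018
  (v0,v3,v2) [-+-] → (-0.9, -0.00269818, -0.0033)–(-0.9, 1.345, -0.0033)  len=1.3477
  (v5,v1,v4) [++-] → (0.00180547, -1.345, -0.0033)–(0.9, -1.345, -0.0033)  len=0.8982
  (v3,v7,v2) [++-] → (-0.00180547, 1.345, -0.0033)–(-0.9, 1.345, -0.0033)  len=0.8982
  (v2,v7,v6) [-+-] → (-0.00180547, 1.345, -0.0033)–(0.9, 1.345, -0.0033)  len=0.9018
  (v6,v5,v4) [-+-] → (0.9, 0.00269818, -0.0033)–(0.9, -1.345, -0.0033)  len=1.3477
  (v7,v5,v6) [++-] → (0.9, 0.00269818, -0.0033)–(0.9, 1.345, -0.0033)  len=1.3423

Chained into 1 loop(s):
  loop 1: 8 segments, perimeter = 8.9800
Total perimeter = 8.980

loops=1 perimeter=8.980


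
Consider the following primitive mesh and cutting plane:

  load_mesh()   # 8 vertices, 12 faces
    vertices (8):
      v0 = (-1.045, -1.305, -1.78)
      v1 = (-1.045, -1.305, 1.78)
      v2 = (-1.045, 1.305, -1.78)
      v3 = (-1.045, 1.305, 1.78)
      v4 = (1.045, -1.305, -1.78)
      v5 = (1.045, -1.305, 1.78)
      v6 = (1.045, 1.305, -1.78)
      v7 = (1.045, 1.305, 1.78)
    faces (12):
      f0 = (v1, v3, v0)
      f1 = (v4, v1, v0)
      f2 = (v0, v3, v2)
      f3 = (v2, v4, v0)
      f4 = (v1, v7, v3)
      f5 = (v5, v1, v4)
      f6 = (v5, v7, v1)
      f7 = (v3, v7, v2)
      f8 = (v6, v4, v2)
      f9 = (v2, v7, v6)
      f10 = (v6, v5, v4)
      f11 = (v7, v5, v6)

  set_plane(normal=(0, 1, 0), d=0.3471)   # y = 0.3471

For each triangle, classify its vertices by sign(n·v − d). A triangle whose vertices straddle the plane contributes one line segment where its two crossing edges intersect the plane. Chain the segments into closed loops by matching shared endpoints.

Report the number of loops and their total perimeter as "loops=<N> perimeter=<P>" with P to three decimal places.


Straddling triangles (8 of 12):
  (v1,v3,v0) [-+-] → (-1.045, 0.3471, 1.78)–(-1.045, 0.3471, 0.473439)  len=1.3066
  (v0,v3,v2) [-++] → (-1.045, 0.3471, 0.473439)–(-1.045, 0.3471, -1.78)  len=2.2534
  (v2,v4,v0) [+--] → (-0.277946, 0.3471, -1.78)–(-1.045, 0.3471, -1.78)  len=0.7671
  (v1,v7,v3) [-++] → (0.277946, 0.3471, 1.78)–(-1.045, 0.3471, 1.78)  len=1.3229
  (v5,v7,v1) [-+-] → (1.045, 0.3471, 1.78)–(0.277946, 0.3471, 1.78)  len=0.7671
  (v6,v4,v2) [+-+] → (1.045, 0.3471, -1.78)–(-0.277946, 0.3471, -1.78)  len=1.3229
  (v6,v5,v4) [+--] → (1.045, 0.3471, -0.473439)–(1.045, 0.3471, -1.78)  len=1.3066
  (v7,v5,v6) [+-+] → (1.045, 0.3471, 1.78)–(1.045, 0.3471, -0.473439)  len=2.2534

Chained into 1 loop(s):
  loop 1: 8 segments, perimeter = 11.3000
Total perimeter = 11.300

loops=1 perimeter=11.300


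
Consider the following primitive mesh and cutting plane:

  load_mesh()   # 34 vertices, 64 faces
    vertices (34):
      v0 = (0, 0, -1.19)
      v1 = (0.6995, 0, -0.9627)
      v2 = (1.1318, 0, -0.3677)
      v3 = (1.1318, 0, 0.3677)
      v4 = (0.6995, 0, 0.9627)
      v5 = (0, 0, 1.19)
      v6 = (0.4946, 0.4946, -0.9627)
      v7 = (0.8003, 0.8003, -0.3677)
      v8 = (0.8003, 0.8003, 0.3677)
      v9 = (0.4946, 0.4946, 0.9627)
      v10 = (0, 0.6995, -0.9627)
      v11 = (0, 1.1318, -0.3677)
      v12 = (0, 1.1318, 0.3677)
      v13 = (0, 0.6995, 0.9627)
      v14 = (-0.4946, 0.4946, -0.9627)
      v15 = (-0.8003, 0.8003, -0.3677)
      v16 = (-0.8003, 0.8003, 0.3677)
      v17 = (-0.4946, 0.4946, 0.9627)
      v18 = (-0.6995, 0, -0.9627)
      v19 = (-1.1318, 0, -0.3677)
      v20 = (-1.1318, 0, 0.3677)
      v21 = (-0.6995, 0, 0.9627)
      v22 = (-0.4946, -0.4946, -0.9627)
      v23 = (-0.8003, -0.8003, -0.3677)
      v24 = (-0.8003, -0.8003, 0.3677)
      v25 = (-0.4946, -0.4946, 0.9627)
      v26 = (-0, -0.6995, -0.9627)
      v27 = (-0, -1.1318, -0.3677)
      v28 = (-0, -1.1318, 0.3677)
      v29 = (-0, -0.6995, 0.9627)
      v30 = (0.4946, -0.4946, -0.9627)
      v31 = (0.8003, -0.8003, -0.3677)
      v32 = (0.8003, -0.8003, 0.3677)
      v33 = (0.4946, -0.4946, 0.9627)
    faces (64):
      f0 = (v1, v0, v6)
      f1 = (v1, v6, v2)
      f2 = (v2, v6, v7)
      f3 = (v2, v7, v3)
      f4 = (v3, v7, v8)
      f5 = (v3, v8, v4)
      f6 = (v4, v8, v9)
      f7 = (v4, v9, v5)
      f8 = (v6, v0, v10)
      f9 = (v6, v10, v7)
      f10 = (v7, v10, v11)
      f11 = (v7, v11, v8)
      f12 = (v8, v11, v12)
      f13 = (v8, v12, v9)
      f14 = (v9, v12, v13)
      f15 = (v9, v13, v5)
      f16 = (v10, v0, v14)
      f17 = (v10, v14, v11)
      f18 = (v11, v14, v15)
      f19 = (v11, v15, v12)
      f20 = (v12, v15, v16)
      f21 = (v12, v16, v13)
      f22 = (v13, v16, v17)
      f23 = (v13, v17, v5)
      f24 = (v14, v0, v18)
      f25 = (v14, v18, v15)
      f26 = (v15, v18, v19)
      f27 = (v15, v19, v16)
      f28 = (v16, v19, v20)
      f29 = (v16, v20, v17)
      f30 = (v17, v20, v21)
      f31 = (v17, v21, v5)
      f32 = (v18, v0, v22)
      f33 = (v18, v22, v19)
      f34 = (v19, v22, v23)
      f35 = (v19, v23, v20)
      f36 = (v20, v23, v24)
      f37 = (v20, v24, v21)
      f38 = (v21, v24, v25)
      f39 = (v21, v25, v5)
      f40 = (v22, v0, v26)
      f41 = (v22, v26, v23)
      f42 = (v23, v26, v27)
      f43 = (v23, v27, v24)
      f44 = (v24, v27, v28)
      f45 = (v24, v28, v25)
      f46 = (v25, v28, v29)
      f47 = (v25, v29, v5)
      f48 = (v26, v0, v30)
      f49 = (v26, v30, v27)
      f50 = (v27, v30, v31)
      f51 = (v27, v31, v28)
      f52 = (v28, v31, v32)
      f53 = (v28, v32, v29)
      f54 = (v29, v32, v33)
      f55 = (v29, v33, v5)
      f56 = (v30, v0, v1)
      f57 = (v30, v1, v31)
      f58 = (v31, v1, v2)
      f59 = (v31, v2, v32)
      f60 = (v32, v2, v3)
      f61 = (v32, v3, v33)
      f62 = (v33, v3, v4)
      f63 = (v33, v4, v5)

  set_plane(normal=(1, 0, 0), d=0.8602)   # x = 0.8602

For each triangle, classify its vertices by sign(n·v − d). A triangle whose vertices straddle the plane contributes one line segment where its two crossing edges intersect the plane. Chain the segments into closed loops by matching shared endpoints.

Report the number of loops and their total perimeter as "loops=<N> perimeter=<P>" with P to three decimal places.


Straddling triangles (10 of 64):
  (v1,v6,v2) [--+] → (0.8602, 0.210818, -0.621313)–(0.8602, 0, -0.741519)  len=0.2427
  (v2,v6,v7) [+--] → (0.8602, 0.210818, -0.621313)–(0.8602, 0.655691, -0.3677)  len=0.5121
  (v2,v7,v3) [+-+] → (0.8602, 0.655691, -0.3677)–(0.8602, 0.655691, -0.234818)  len=0.1329
  (v3,v7,v8) [+--] → (0.8602, 0.655691, -0.234818)–(0.8602, 0.655691, 0.3677)  len=0.6025
  (v3,v8,v4) [+--] → (0.8602, 0.655691, 0.3677)–(0.8602, 0, 0.741519)  len=0.7548
  (v31,v1,v2) [--+] → (0.8602, 0, -0.741519)–(0.8602, -0.655691, -0.3677)  len=0.7548
  (v31,v2,v32) [-+-] → (0.8602, -0.655691, -0.3677)–(0.8602, -0.655691, 0.234818)  len=0.6025
  (v32,v2,v3) [-++] → (0.8602, -0.655691, 0.234818)–(0.8602, -0.655691, 0.3677)  len=0.1329
  (v32,v3,v33) [-+-] → (0.8602, -0.655691, 0.3677)–(0.8602, -0.210818, 0.621313)  len=0.5121
  (v33,v3,v4) [-+-] → (0.8602, -0.210818, 0.621313)–(0.8602, 0, 0.741519)  len=0.2427

Chained into 1 loop(s):
  loop 1: 10 segments, perimeter = 4.4899
Total perimeter = 4.490

loops=1 perimeter=4.490


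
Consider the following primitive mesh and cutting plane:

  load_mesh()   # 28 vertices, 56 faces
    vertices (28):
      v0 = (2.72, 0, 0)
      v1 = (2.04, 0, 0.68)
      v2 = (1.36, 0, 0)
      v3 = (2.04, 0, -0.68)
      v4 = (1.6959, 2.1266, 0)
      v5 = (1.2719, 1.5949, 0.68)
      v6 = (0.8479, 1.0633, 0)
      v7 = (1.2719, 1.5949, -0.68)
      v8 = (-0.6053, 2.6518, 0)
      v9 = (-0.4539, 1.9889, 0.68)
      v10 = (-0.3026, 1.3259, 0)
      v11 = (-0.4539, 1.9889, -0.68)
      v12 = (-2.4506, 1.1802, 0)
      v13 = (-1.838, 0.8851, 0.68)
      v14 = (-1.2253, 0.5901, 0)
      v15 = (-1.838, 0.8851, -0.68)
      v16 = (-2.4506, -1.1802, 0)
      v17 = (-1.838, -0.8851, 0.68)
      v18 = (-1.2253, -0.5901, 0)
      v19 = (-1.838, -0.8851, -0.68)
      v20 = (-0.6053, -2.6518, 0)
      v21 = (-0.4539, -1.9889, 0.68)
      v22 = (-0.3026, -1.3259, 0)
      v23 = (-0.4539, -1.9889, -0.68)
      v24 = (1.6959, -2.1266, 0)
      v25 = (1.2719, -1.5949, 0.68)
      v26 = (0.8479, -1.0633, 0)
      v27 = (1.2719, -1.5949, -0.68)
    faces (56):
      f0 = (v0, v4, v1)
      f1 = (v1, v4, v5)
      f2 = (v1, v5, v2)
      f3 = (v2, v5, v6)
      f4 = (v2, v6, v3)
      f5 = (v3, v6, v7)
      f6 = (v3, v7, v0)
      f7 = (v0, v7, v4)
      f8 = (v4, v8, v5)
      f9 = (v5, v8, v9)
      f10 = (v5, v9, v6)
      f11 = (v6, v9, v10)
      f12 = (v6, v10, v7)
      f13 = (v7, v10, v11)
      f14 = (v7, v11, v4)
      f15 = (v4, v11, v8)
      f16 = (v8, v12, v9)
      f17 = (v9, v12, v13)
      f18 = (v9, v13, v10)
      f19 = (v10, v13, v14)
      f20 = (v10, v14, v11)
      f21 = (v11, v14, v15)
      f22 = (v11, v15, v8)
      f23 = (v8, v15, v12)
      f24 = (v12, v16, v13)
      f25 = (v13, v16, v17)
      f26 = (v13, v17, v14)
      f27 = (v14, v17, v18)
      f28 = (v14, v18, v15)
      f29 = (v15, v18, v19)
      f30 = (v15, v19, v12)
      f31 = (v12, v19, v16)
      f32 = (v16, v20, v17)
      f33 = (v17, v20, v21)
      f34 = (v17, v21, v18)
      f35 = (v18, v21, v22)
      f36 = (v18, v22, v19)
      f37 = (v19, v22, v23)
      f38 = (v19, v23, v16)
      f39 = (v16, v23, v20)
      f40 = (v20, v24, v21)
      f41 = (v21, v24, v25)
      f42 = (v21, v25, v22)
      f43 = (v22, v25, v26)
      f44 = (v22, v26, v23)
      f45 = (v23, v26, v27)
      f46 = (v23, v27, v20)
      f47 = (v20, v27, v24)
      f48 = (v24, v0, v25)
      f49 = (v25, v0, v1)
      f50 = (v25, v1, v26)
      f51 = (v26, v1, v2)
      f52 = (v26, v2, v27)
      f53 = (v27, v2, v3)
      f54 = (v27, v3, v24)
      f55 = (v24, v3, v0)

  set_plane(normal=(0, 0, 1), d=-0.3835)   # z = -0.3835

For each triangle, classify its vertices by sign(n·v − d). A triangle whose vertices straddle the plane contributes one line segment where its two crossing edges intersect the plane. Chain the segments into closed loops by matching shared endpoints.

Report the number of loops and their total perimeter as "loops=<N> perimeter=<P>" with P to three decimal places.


Straddling triangles (28 of 56):
  (v2,v6,v3) [++-] → (1.52021, 0.46363, -0.3835)–(1.7435, 0, -0.3835)  len=0.5146
  (v3,v6,v7) [-+-] → (1.52021, 0.46363, -0.3835)–(1.08702, 1.36311, -0.3835)  len=0.9984
  (v3,v7,v0) [--+] → (1.90331, 0.899477, -0.3835)–(2.3365, 0, -0.3835)  len=0.9984
  (v0,v7,v4) [+-+] → (1.90331, 0.899477, -0.3835)–(1.45678, 1.82674, -0.3835)  len=1.0292
  (v6,v10,v7) [++-] → (0.585372, 1.47761, -0.3835)–(1.08702, 1.36311, -0.3835)  len=0.5146
  (v7,v10,v11) [-+-] → (0.585372, 1.47761, -0.3835)–(-0.387929, 1.69981, -0.3835)  len=0.9983
  (v7,v11,v4) [--+] → (0.483476, 2.04894, -0.3835)–(1.45678, 1.82674, -0.3835)  len=0.9983
  (v4,v11,v8) [+-+] → (0.483476, 2.04894, -0.3835)–(-0.519915, 2.27794, -0.3835)  len=1.0292
  (v10,v14,v11) [++-] → (-0.790253, 1.37898, -0.3835)–(-0.387929, 1.69981, -0.3835)  len=0.5146
  (v11,v14,v15) [-+-] → (-0.790253, 1.37898, -0.3835)–(-1.57084, 0.756471, -0.3835)  len=0.9984
  (v11,v15,v8) [--+] → (-1.30051, 1.65543, -0.3835)–(-0.519915, 2.27794, -0.3835)  len=0.9984
  (v8,v15,v12) [+-+] → (-1.30051, 1.65543, -0.3835)–(-2.10511, 1.01377, -0.3835)  len=1.0291
  (v14,v18,v15) [++-] → (-1.57084, 0.241869, -0.3835)–(-1.57084, 0.756471, -0.3835)  len=0.5146
  (v15,v18,v19) [-+-] → (-1.57084, 0.241869, -0.3835)–(-1.57084, -0.756471, -0.3835)  len=0.9983
  (v15,v19,v12) [--+] → (-2.10511, 0.0154315, -0.3835)–(-2.10511, 1.01377, -0.3835)  len=0.9983
  (v12,v19,v16) [+-+] → (-2.10511, 0.0154315, -0.3835)–(-2.10511, -1.01377, -0.3835)  len=1.0292
  (v18,v22,v19) [++-] → (-1.16852, -1.0773, -0.3835)–(-1.57084, -0.756471, -0.3835)  len=0.5146
  (v19,v22,v23) [-+-] → (-1.16852, -1.0773, -0.3835)–(-0.387929, -1.69981, -0.3835)  len=0.9984
  (v19,v23,v16) [--+] → (-1.32452, -1.63628, -0.3835)–(-2.10511, -1.01377, -0.3835)  len=0.9984
  (v16,v23,v20) [+-+] → (-1.32452, -1.63628, -0.3835)–(-0.519915, -2.27794, -0.3835)  len=1.0291
  (v22,v26,v23) [++-] → (0.113723, -1.58531, -0.3835)–(-0.387929, -1.69981, -0.3835)  len=0.5146
  (v23,v26,v27) [-+-] → (0.113723, -1.58531, -0.3835)–(1.08702, -1.36311, -0.3835)  len=0.9983
  (v23,v27,v20) [--+] → (0.453386, -2.05574, -0.3835)–(-0.519915, -2.27794, -0.3835)  len=0.9983
  (v20,v27,v24) [+-+] → (0.453386, -2.05574, -0.3835)–(1.45678, -1.82674, -0.3835)  len=1.0292
  (v26,v2,v27) [++-] → (1.31031, -0.899477, -0.3835)–(1.08702, -1.36311, -0.3835)  len=0.5146
  (v27,v2,v3) [-+-] → (1.31031, -0.899477, -0.3835)–(1.7435, 0, -0.3835)  len=0.9984
  (v27,v3,v24) [--+] → (1.88996, -0.92726, -0.3835)–(1.45678, -1.82674, -0.3835)  len=0.9984
  (v24,v3,v0) [+-+] → (1.88996, -0.92726, -0.3835)–(2.3365, 0, -0.3835)  len=1.0292

Chained into 2 loop(s):
  loop 1: 14 segments, perimeter = 10.5906
  loop 2: 14 segments, perimeter = 14.1928
Total perimeter = 24.783

loops=2 perimeter=24.783


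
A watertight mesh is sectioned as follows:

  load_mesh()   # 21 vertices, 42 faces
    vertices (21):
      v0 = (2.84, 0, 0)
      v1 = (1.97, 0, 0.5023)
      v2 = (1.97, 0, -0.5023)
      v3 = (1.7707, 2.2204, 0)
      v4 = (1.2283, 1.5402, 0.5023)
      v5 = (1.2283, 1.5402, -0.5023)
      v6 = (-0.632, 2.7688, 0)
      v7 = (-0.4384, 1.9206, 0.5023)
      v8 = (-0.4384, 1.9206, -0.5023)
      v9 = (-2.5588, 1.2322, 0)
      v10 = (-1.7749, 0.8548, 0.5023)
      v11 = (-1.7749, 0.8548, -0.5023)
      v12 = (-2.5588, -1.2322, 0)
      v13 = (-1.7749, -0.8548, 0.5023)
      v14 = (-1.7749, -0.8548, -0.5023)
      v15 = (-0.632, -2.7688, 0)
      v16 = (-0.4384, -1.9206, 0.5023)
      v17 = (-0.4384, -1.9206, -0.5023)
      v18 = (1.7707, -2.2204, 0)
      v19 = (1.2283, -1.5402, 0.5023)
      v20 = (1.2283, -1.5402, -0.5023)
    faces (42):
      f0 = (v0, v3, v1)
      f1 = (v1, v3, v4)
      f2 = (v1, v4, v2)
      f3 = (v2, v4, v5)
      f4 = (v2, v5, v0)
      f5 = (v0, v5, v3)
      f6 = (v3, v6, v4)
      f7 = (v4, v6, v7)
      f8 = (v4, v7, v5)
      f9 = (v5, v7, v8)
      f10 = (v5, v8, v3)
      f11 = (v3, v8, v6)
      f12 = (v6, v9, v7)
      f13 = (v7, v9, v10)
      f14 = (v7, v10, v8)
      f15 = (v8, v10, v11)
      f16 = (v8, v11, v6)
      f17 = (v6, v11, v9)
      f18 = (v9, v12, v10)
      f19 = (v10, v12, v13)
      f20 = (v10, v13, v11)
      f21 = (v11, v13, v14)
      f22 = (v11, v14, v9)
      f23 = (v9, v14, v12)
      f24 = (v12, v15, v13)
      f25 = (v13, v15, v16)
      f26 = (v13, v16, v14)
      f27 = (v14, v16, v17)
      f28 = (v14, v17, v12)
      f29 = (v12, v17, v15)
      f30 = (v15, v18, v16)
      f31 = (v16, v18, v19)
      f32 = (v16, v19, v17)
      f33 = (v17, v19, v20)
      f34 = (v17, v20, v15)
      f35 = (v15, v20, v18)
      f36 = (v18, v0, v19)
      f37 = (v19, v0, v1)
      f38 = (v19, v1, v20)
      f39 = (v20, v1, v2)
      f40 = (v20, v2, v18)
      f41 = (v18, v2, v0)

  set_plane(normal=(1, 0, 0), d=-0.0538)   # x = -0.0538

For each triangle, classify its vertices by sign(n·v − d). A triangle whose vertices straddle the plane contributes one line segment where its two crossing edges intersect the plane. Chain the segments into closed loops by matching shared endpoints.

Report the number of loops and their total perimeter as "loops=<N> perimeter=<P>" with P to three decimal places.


loops=2 perimeter=5.801

Straddling triangles (12 of 42):
  (v3,v6,v4) [+-+] → (-0.0538, 2.63683, 0)–(-0.0538, 2.38694, 0.15612)  len=0.2947
  (v4,v6,v7) [+--] → (-0.0538, 2.38694, 0.15612)–(-0.0538, 1.83282, 0.5023)  len=0.6534
  (v4,v7,v5) [+-+] → (-0.0538, 1.83282, 0.5023)–(-0.0538, 1.83282, 0.270483)  len=0.2318
  (v5,v7,v8) [+--] → (-0.0538, 1.83282, 0.270483)–(-0.0538, 1.83282, -0.5023)  len=0.7728
  (v5,v8,v3) [+-+] → (-0.0538, 1.83282, -0.5023)–(-0.0538, 1.97279, -0.414851)  len=0.1650
  (v3,v8,v6) [+--] → (-0.0538, 1.97279, -0.414851)–(-0.0538, 2.63683, 0)  len=0.7830
  (v15,v18,v16) [-+-] → (-0.0538, -2.63683, 0)–(-0.0538, -1.97279, 0.414851)  len=0.7830
  (v16,v18,v19) [-++] → (-0.0538, -1.97279, 0.414851)–(-0.0538, -1.83282, 0.5023)  len=0.1650
  (v16,v19,v17) [-+-] → (-0.0538, -1.83282, 0.5023)–(-0.0538, -1.83282, -0.270483)  len=0.7728
  (v17,v19,v20) [-++] → (-0.0538, -1.83282, -0.270483)–(-0.0538, -1.83282, -0.5023)  len=0.2318
  (v17,v20,v15) [-+-] → (-0.0538, -1.83282, -0.5023)–(-0.0538, -2.38694, -0.15612)  len=0.6534
  (v15,v20,v18) [-++] → (-0.0538, -2.38694, -0.15612)–(-0.0538, -2.63683, 0)  len=0.2947

Chained into 2 loop(s):
  loop 1: 6 segments, perimeter = 2.9006
  loop 2: 6 segments, perimeter = 2.9006
Total perimeter = 5.801


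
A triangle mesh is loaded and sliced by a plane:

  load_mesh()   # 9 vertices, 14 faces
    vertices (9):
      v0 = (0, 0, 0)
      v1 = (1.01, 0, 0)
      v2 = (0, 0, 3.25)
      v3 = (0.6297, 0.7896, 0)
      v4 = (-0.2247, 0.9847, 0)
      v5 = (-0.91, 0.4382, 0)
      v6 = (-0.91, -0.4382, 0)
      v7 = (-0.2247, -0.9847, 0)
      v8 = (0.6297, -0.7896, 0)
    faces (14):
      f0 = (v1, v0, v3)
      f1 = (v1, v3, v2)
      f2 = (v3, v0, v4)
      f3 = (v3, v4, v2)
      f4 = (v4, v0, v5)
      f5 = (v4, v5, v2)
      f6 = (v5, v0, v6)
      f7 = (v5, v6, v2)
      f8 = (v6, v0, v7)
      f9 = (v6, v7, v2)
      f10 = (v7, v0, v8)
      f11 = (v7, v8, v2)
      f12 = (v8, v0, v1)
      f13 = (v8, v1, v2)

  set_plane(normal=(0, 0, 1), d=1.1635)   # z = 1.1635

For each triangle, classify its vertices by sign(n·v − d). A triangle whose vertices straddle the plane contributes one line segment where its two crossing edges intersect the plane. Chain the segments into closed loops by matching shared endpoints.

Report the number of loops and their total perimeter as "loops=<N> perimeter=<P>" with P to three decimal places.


Straddling triangles (7 of 14):
  (v1,v3,v2) [--+] → (0.404267, 0.506923, 1.1635)–(0.64842, 0, 1.1635)  len=0.5627
  (v3,v4,v2) [--+] → (-0.144257, 0.632177, 1.1635)–(0.404267, 0.506923, 1.1635)  len=0.5626
  (v4,v5,v2) [--+] → (-0.58422, 0.281324, 1.1635)–(-0.144257, 0.632177, 1.1635)  len=0.5627
  (v5,v6,v2) [--+] → (-0.58422, -0.281324, 1.1635)–(-0.58422, 0.281324, 1.1635)  len=0.5626
  (v6,v7,v2) [--+] → (-0.144257, -0.632177, 1.1635)–(-0.58422, -0.281324, 1.1635)  len=0.5627
  (v7,v8,v2) [--+] → (0.404267, -0.506923, 1.1635)–(-0.144257, -0.632177, 1.1635)  len=0.5626
  (v8,v1,v2) [--+] → (0.64842, 0, 1.1635)–(0.404267, -0.506923, 1.1635)  len=0.5627

Chained into 1 loop(s):
  loop 1: 7 segments, perimeter = 3.9387
Total perimeter = 3.939

loops=1 perimeter=3.939


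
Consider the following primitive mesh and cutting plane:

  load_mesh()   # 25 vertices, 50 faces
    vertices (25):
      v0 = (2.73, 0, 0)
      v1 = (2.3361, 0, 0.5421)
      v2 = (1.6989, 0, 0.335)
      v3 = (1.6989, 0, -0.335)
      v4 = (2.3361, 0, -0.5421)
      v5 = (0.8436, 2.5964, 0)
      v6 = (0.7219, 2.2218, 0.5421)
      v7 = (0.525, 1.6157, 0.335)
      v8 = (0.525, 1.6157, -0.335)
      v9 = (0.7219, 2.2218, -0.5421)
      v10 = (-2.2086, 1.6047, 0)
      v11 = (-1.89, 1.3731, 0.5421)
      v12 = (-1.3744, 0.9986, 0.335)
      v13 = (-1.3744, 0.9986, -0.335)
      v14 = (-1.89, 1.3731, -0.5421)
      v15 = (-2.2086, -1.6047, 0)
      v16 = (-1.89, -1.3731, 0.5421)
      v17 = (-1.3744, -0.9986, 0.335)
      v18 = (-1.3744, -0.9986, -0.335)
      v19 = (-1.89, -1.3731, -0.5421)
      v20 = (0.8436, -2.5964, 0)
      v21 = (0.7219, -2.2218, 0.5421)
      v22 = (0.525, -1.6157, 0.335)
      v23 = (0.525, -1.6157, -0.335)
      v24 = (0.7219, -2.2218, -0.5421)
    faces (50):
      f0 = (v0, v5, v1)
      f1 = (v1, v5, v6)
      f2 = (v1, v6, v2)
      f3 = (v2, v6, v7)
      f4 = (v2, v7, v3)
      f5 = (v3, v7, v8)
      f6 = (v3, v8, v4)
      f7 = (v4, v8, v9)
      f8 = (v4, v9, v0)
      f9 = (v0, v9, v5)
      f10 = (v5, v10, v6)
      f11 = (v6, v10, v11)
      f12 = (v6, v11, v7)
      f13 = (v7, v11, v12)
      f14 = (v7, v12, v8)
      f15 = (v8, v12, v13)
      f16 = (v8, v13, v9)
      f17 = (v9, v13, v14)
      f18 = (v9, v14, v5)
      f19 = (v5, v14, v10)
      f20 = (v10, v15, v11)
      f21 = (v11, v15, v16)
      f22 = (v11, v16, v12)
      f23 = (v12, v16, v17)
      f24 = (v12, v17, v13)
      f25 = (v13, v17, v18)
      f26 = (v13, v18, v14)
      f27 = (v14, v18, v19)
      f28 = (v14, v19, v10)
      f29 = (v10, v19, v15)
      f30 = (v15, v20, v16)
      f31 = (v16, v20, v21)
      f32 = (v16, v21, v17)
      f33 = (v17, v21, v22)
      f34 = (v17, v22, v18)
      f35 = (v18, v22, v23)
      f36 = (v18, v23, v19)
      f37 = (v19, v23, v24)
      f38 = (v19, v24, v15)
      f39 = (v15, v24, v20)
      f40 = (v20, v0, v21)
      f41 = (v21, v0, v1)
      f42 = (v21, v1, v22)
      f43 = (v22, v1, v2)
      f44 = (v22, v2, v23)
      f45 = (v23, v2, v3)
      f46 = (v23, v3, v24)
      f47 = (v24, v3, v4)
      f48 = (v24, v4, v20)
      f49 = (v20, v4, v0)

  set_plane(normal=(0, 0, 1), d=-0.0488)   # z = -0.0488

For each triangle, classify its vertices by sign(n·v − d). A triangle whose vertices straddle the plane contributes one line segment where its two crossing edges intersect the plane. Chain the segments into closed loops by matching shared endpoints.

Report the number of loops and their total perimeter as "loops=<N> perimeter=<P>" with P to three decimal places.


Straddling triangles (20 of 50):
  (v2,v7,v3) [++-] → (1.19745, 0.690169, -0.0488)–(1.6989, 0, -0.0488)  len=0.8531
  (v3,v7,v8) [-+-] → (1.19745, 0.690169, -0.0488)–(0.525, 1.6157, -0.0488)  len=1.1440
  (v4,v9,v0) [--+] → (2.54923, 0.200007, -0.0488)–(2.69454, 0, -0.0488)  len=0.2472
  (v0,v9,v5) [+-+] → (2.54923, 0.200007, -0.0488)–(0.832645, 2.56268, -0.0488)  len=2.9204
  (v7,v12,v8) [++-] → (-0.286356, 1.3521, -0.0488)–(0.525, 1.6157, -0.0488)  len=0.8531
  (v8,v12,v13) [-+-] → (-0.286356, 1.3521, -0.0488)–(-1.3744, 0.9986, -0.0488)  len=1.1440
  (v9,v14,v5) [--+] → (0.597521, 2.48628, -0.0488)–(0.832645, 2.56268, -0.0488)  len=0.2472
  (v5,v14,v10) [+-+] → (0.597521, 2.48628, -0.0488)–(-2.17992, 1.58385, -0.0488)  len=2.9204
  (v12,v17,v13) [++-] → (-1.3744, 0.145468, -0.0488)–(-1.3744, 0.9986, -0.0488)  len=0.8531
  (v13,v17,v18) [-+-] → (-1.3744, 0.145468, -0.0488)–(-1.3744, -0.9986, -0.0488)  len=1.1441
  (v14,v19,v10) [--+] → (-2.17992, 1.33664, -0.0488)–(-2.17992, 1.58385, -0.0488)  len=0.2472
  (v10,v19,v15) [+-+] → (-2.17992, 1.33664, -0.0488)–(-2.17992, -1.58385, -0.0488)  len=2.9205
  (v17,v22,v18) [++-] → (-0.563044, -1.2622, -0.0488)–(-1.3744, -0.9986, -0.0488)  len=0.8531
  (v18,v22,v23) [-+-] → (-0.563044, -1.2622, -0.0488)–(0.525, -1.6157, -0.0488)  len=1.1440
  (v19,v24,v15) [--+] → (-1.9448, -1.66025, -0.0488)–(-2.17992, -1.58385, -0.0488)  len=0.2472
  (v15,v24,v20) [+-+] → (-1.9448, -1.66025, -0.0488)–(0.832645, -2.56268, -0.0488)  len=2.9204
  (v22,v2,v23) [++-] → (1.02645, -0.925531, -0.0488)–(0.525, -1.6157, -0.0488)  len=0.8531
  (v23,v2,v3) [-+-] → (1.02645, -0.925531, -0.0488)–(1.6989, 0, -0.0488)  len=1.1440
  (v24,v4,v20) [--+] → (0.977955, -2.36267, -0.0488)–(0.832645, -2.56268, -0.0488)  len=0.2472
  (v20,v4,v0) [+-+] → (0.977955, -2.36267, -0.0488)–(2.69454, 0, -0.0488)  len=2.9204

Chained into 2 loop(s):
  loop 1: 10 segments, perimeter = 9.9857
  loop 2: 10 segments, perimeter = 15.8382
Total perimeter = 25.824

loops=2 perimeter=25.824


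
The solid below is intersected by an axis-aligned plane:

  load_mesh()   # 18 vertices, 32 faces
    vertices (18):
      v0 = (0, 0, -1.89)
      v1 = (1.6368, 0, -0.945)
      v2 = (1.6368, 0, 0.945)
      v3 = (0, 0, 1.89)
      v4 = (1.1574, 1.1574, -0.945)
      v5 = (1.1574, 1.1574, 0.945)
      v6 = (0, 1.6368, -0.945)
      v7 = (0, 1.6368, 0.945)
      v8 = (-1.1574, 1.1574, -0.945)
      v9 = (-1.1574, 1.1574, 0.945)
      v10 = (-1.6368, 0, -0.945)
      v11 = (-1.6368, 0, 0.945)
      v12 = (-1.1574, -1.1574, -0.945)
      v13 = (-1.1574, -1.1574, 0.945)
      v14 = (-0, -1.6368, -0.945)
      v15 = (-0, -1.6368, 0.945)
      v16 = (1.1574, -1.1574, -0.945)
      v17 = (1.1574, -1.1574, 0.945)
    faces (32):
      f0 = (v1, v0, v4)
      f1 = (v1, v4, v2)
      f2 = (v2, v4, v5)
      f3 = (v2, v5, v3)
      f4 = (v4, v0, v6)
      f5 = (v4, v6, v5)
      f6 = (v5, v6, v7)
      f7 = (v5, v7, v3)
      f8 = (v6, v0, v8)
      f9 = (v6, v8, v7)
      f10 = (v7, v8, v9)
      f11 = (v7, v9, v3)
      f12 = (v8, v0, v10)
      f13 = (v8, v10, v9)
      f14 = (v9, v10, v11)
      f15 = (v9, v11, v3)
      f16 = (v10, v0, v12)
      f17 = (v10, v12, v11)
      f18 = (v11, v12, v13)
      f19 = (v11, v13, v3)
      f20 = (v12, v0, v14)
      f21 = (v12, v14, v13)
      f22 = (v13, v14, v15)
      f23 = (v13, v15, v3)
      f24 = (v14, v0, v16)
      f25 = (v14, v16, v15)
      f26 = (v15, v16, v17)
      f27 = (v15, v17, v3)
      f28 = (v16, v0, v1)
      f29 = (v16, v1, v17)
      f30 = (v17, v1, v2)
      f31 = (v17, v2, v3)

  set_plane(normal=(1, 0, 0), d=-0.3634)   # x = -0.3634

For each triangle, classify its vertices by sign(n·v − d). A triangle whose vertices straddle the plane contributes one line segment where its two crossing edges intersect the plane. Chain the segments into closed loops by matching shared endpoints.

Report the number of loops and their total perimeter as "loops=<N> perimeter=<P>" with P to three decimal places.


loops=1 perimeter=10.461

Straddling triangles (12 of 32):
  (v6,v0,v8) [++-] → (-0.3634, 0.3634, -1.59329)–(-0.3634, 1.48628, -0.945)  len=1.2966
  (v6,v8,v7) [+-+] → (-0.3634, 1.48628, -0.945)–(-0.3634, 1.48628, 0.351579)  len=1.2966
  (v7,v8,v9) [+--] → (-0.3634, 1.48628, 0.351579)–(-0.3634, 1.48628, 0.945)  len=0.5934
  (v7,v9,v3) [+-+] → (-0.3634, 1.48628, 0.945)–(-0.3634, 0.3634, 1.59329)  len=1.2966
  (v8,v0,v10) [-+-] → (-0.3634, 0.3634, -1.59329)–(-0.3634, 0, -1.68019)  len=0.3736
  (v9,v11,v3) [--+] → (-0.3634, 0, 1.68019)–(-0.3634, 0.3634, 1.59329)  len=0.3736
  (v10,v0,v12) [-+-] → (-0.3634, 0, -1.68019)–(-0.3634, -0.3634, -1.59329)  len=0.3736
  (v11,v13,v3) [--+] → (-0.3634, -0.3634, 1.59329)–(-0.3634, 0, 1.68019)  len=0.3736
  (v12,v0,v14) [-++] → (-0.3634, -0.3634, -1.59329)–(-0.3634, -1.48628, -0.945)  len=1.2966
  (v12,v14,v13) [-+-] → (-0.3634, -1.48628, -0.945)–(-0.3634, -1.48628, -0.351579)  len=0.5934
  (v13,v14,v15) [-++] → (-0.3634, -1.48628, -0.351579)–(-0.3634, -1.48628, 0.945)  len=1.2966
  (v13,v15,v3) [-++] → (-0.3634, -1.48628, 0.945)–(-0.3634, -0.3634, 1.59329)  len=1.2966

Chained into 1 loop(s):
  loop 1: 12 segments, perimeter = 10.4609
Total perimeter = 10.461
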